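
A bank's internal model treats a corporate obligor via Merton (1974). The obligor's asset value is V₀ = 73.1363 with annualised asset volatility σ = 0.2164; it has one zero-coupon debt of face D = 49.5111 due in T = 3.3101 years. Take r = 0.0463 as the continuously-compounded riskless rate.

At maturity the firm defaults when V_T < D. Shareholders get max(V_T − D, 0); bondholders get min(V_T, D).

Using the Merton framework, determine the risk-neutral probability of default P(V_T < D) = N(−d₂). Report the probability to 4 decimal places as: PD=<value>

Work the structural quantities from V₀ = 73.1363 against face 49.5111:
d₁ = [ln(V₀/D) + (r + σ²/2)T] / (σ√T)
   = [ln(73.1363/49.5111) + (0.0463 + 0.5·0.2164²)·3.3101] / (0.2164·√3.3101)
   = [0.390128 + 0.230762] / 0.393711 = 1.577018
d₂ = d₁ − σ√T = 1.577018 − 0.393711 = 1.183307
risk-neutral PD = N(−d₂) = N(-1.183307) = 0.118344

PD=0.1183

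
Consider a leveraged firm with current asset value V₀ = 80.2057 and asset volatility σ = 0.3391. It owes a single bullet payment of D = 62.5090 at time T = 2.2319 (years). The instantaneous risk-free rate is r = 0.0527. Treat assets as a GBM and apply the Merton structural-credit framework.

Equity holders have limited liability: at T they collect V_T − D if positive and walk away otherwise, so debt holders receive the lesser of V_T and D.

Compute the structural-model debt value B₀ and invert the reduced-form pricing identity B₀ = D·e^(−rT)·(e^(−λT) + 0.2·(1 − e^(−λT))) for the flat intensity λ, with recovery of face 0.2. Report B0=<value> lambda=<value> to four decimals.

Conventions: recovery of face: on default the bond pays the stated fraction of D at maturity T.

B0=51.0195 lambda=0.0484

With assets at 80.2057 and a single debt payment of 62.5090 at 2.2319 years:
d₁ = [ln(V₀/D) + (r + σ²/2)T] / (σ√T)
   = [ln(80.2057/62.5090) + (0.0527 + 0.5·0.3391²)·2.2319] / (0.3391·√2.2319)
   = [0.249284 + 0.245943] / 0.506600 = 0.977550
d₂ = d₁ − σ√T = 0.977550 − 0.506600 = 0.470950
N(d₁) = 0.835852,  N(d₂) = 0.681162,  e^(−rT) = 0.889033
E₀ = V₀·N(d₁) − D·e^(−rT)·N(d₂)
   = 80.2057·0.835852 − 62.5090·0.889033·0.681162 = 29.186158
B₀ = V₀ − E₀ = 80.2057 − 29.186158 = 51.019542
e^(−λT) = (B₀·e^(rT)/D − 0.2)/(1 − 0.2) = (51.0195·1.124818/62.5090 − 0.2)/0.8 = 0.89758765
λ = −ln(0.89758765)/2.2319 = 0.048409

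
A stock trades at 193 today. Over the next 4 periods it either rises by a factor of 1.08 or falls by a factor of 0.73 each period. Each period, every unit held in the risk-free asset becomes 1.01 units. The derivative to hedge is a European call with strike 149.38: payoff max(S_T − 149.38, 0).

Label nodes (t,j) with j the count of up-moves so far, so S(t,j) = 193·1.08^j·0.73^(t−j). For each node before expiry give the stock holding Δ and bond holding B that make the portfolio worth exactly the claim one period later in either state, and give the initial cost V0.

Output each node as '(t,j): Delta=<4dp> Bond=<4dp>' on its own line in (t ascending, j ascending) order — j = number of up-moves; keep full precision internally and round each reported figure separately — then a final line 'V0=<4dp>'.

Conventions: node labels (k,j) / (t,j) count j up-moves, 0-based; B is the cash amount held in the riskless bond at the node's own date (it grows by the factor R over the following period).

Under the risk-neutral measure, an up-move has probability p* = (R−d)/(u−d) = 0.8000 and values discount at R = 1.01.
Terminal payoffs: V(4,0)=0.0000, V(4,1)=0.0000, V(4,2)=0.0000, V(4,3)=28.1008, V(4,4)=113.1944
Node (3,0) S=75.0803: V=(p*·0.0000+(1−p*)·0.0000)/1.01=0.0000; Δ=(0.0000−0.0000)/(81.0867−54.8086)=0.0000; B=V−Δ·S=0.0000
Node (3,1) S=111.0777: V=(p*·0.0000+(1−p*)·0.0000)/1.01=0.0000; Δ=(0.0000−0.0000)/(119.9639−81.0867)=0.0000; B=V−Δ·S=0.0000
Node (3,2) S=164.3341: V=(p*·28.1008+(1−p*)·0.0000)/1.01=22.2581; Δ=(28.1008−0.0000)/(177.4808−119.9639)=0.4886; B=V−Δ·S=-58.0300
Node (3,3) S=243.1244: V=(p*·113.1944+(1−p*)·28.1008)/1.01=95.2234; Δ=(113.1944−28.1008)/(262.5744−177.4808)=1.0000; B=V−Δ·S=-147.9010
Node (2,0) S=102.8497: V=(p*·0.0000+(1−p*)·0.0000)/1.01=0.0000; Δ=(0.0000−0.0000)/(111.0777−75.0803)=0.0000; B=V−Δ·S=0.0000
Node (2,1) S=152.1612: V=(p*·22.2581+(1−p*)·0.0000)/1.01=17.6302; Δ=(22.2581−0.0000)/(164.3341−111.0777)=0.4179; B=V−Δ·S=-45.9643
Node (2,2) S=225.1152: V=(p*·95.2234+(1−p*)·22.2581)/1.01=79.8320; Δ=(95.2234−22.2581)/(243.1244−164.3341)=0.9261; B=V−Δ·S=-128.6404
Node (1,0) S=140.8900: V=(p*·17.6302+(1−p*)·0.0000)/1.01=13.9645; Δ=(17.6302−0.0000)/(152.1612−102.8497)=0.3575; B=V−Δ·S=-36.4074
Node (1,1) S=208.4400: V=(p*·79.8320+(1−p*)·17.6302)/1.01=66.7244; Δ=(79.8320−17.6302)/(225.1152−152.1612)=0.8526; B=V−Δ·S=-110.9952
Node (0,0) S=193.0000: V=(p*·66.7244+(1−p*)·13.9645)/1.01=55.6163; Δ=(66.7244−13.9645)/(208.4400−140.8900)=0.7811; B=V−Δ·S=-95.1264
Verification: the root portfolio costs Δ(0,0)·S0 + B(0,0) = 55.6163, matching V0.

(0,0): Delta=0.7811 Bond=-95.1264
(1,0): Delta=0.3575 Bond=-36.4074
(1,1): Delta=0.8526 Bond=-110.9952
(2,0): Delta=0.0000 Bond=0.0000
(2,1): Delta=0.4179 Bond=-45.9643
(2,2): Delta=0.9261 Bond=-128.6404
(3,0): Delta=0.0000 Bond=0.0000
(3,1): Delta=0.0000 Bond=0.0000
(3,2): Delta=0.4886 Bond=-58.0300
(3,3): Delta=1.0000 Bond=-147.9010
V0=55.6163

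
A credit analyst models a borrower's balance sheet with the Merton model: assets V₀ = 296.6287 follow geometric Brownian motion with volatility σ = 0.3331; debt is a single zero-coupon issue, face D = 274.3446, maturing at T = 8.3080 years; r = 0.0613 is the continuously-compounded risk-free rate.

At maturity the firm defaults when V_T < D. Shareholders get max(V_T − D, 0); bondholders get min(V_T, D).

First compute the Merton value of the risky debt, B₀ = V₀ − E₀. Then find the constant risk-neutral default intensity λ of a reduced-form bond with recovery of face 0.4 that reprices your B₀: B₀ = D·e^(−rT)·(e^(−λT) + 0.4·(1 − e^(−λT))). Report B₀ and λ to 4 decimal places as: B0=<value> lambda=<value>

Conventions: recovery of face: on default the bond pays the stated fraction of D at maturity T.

Work the structural quantities from V₀ = 296.6287 against face 274.3446:
d₁ = [ln(V₀/D) + (r + σ²/2)T] / (σ√T)
   = [ln(296.6287/274.3446) + (0.0613 + 0.5·0.3331²)·8.3080] / (0.3331·√8.3080)
   = [0.078096 + 0.970190] / 0.960114 = 1.091835
d₂ = d₁ − σ√T = 1.091835 − 0.960114 = 0.131721
N(d₁) = 0.862547,  N(d₂) = 0.552397,  e^(−rT) = 0.600928
E₀ = V₀·N(d₁) − D·e^(−rT)·N(d₂)
   = 296.6287·0.862547 − 274.3446·0.600928·0.552397 = 164.787282
B₀ = V₀ − E₀ = 296.6287 − 164.787282 = 131.841418
e^(−λT) = (B₀·e^(rT)/D − 0.4)/(1 − 0.4) = (131.8414·1.664093/274.3446 − 0.4)/0.6 = 0.66618496
λ = −ln(0.66618496)/8.3080 = 0.048891

B0=131.8414 lambda=0.0489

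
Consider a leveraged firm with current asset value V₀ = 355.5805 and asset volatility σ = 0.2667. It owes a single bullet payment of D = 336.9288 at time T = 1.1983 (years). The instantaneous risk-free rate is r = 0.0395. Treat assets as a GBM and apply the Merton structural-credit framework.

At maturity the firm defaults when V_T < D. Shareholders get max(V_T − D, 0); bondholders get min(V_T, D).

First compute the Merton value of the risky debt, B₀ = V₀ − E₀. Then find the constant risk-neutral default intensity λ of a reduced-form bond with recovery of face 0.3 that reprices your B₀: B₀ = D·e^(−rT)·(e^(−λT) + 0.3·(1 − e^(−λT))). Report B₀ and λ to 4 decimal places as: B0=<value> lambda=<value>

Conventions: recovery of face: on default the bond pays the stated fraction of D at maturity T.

Apply the equity-as-call identities (strike 336.9288, horizon 1.1983 years):
d₁ = [ln(V₀/D) + (r + σ²/2)T] / (σ√T)
   = [ln(355.5805/336.9288) + (0.0395 + 0.5·0.2667²)·1.1983] / (0.2667·√1.1983)
   = [0.053880 + 0.089950] / 0.291948 = 0.492655
d₂ = d₁ − σ√T = 0.492655 − 0.291948 = 0.200707
N(d₁) = 0.688872,  N(d₂) = 0.579536,  e^(−rT) = 0.953770
E₀ = V₀·N(d₁) − D·e^(−rT)·N(d₂)
   = 355.5805·0.688872 − 336.9288·0.953770·0.579536 = 58.713990
B₀ = V₀ − E₀ = 355.5805 − 58.713990 = 296.866510
e^(−λT) = (B₀·e^(rT)/D − 0.3)/(1 − 0.3) = (296.8665·1.048471/336.9288 − 0.3)/0.7 = 0.89114740
λ = −ln(0.89114740)/1.1983 = 0.096174

B0=296.8665 lambda=0.0962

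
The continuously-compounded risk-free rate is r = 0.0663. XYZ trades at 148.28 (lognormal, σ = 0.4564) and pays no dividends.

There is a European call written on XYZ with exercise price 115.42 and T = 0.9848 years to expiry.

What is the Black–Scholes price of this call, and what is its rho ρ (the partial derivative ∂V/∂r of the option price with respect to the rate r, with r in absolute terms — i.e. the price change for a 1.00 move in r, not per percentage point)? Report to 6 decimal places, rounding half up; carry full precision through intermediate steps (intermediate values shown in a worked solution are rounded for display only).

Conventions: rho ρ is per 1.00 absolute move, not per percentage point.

price = 48.268723
ρ = 72.526561

σ√T = 0.4564·√0.9848 = 0.452918
d₁ = (ln(S/K) + (r+σ²/2)T) / (σ√T) = (ln(148.28/115.42) + (0.0663+0.4564²/2)·0.9848) / 0.452918 = (0.250525 + 0.167860) / 0.452918 = 0.923753
d₂ = d₁ − σ√T = 0.923753 − 0.452918 = 0.470835
e^{−rT} = 0.936794
N(d₁) = 0.822192,  N(d₂) = 0.681121
Call price V = S·N(d₁) − K·e^{−rT}·N(d₂) = 121.914703 − 73.645980 = 48.268723
ρ = K·T·e^{−rT}·N(d₂) = 72.526561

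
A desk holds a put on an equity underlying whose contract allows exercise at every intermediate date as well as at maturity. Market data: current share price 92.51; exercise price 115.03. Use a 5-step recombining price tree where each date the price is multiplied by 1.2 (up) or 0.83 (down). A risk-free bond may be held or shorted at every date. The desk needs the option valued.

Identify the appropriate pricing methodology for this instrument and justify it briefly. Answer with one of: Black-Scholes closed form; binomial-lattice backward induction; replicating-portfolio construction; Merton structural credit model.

Key observation: with exercise allowed before expiry on a discrete up/down model (5 steps from spot 92.51), the strike-115.03 put's value must be rolled back through the tree testing early exercise at each node.

framework: binomial-lattice backward induction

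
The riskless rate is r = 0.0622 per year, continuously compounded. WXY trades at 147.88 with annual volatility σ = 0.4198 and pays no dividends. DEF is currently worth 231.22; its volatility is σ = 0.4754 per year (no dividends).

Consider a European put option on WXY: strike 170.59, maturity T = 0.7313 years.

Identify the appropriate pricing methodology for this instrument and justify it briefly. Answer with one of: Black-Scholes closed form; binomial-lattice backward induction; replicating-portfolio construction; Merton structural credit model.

framework: Black-Scholes closed form

Key observation: a European-exercise option on WXY struck at 170.59 — a GBM underlying with constant parameters — admits an analytic price: the data contain no early exercise, no discrete tree, no debt structure.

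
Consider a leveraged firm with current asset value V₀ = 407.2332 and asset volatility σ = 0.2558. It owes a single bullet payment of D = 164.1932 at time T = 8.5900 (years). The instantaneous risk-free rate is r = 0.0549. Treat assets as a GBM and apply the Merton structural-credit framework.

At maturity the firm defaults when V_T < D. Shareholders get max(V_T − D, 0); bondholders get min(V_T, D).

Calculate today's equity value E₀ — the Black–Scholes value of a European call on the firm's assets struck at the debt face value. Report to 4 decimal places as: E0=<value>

E0=306.6442

Equity is a call on the firm's assets struck at D = 164.1932:
d₁ = [ln(V₀/D) + (r + σ²/2)T] / (σ√T)
   = [ln(407.2332/164.1932) + (0.0549 + 0.5·0.2558²)·8.5900] / (0.2558·√8.5900)
   = [0.908342 + 0.752628] / 0.749717 = 2.215465
d₂ = d₁ − σ√T = 2.215465 − 0.749717 = 1.465748
N(d₁) = 0.986636,  N(d₂) = 0.928642,  e^(−rT) = 0.624009
E₀ = V₀·N(d₁) − D·e^(−rT)·N(d₂)
   = 407.2332·0.986636 − 164.1932·0.624009·0.928642 = 306.644160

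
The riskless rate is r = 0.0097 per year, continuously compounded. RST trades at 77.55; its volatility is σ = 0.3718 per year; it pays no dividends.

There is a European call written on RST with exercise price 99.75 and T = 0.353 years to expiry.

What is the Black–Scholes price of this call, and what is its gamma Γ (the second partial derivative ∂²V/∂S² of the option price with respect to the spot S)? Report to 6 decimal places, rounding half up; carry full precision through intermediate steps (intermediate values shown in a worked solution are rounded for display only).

σ√T = 0.3718·√0.353 = 0.220901
d₁ = (ln(S/K) + (r+σ²/2)T) / (σ√T) = (ln(77.55/99.75) + (0.0097+0.3718²/2)·0.353) / 0.220901 = (-0.251744 + 0.027823) / 0.220901 = -1.013676
d₂ = d₁ − σ√T = -1.013676 − 0.220901 = -1.234576
e^{−rT} = 0.996582
N(d₁) = 0.155369,  N(d₂) = 0.108494
Call price V = S·N(d₁) − K·e^{−rT}·N(d₂) = 12.048843 − 10.785292 = 1.263551
φ(d₁) = (1/√(2π))·e^{−d₁²/2} = 0.238662
Γ = φ(d₁) / (S·σ·√T) = 0.013932

price = 1.263551
Γ = 0.013932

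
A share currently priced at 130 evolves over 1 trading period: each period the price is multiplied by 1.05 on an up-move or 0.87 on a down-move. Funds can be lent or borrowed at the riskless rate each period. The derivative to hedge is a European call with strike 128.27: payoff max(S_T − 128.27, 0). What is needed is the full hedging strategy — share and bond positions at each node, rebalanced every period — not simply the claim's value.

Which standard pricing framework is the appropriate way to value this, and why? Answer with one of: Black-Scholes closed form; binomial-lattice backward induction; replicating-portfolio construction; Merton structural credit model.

Key observation: a price alone would not answer the question — the per-node share/bond construction on the spot-130, 1.05/0.87 tree is required, and only the replicating-portfolio method yields it.

framework: replicating-portfolio construction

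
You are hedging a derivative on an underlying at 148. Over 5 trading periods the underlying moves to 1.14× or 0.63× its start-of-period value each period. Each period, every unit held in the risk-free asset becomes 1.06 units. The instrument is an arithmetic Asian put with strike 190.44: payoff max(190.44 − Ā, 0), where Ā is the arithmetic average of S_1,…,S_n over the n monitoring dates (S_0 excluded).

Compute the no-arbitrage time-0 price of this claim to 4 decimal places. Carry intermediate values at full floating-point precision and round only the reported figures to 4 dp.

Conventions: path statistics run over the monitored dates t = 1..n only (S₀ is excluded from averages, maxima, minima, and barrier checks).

With p* = (R−d)/(u−d) = 0.8431, sum probability × payoff across the paths and divide by R^5.
Enumerate all 2^5 = 32 price paths (U = up ×1.14, D = down ×0.63); each path with k up-moves has probability p*^k·(1−p*)^(5−k).
DDDDD: Ā=45.3981, payoff=145.0419, prob=0.000095
UDDDD: Ā=82.1490, payoff=108.2910, prob=0.000510
DUDDD: Ā=67.0530, payoff=123.3870, prob=0.000510
UUDDD: Ā=121.3340, payoff=69.1060, prob=0.002744
DDUDD: Ā=57.5425, payoff=132.8975, prob=0.000510
UDUDD: Ā=104.1245, payoff=86.3155, prob=0.002744
DUUDD: Ā=89.0285, payoff=101.4115, prob=0.002744
UUUDD: Ā=161.0992, payoff=29.3408, prob=0.014748
DDDUD: Ā=51.5509, payoff=138.8891, prob=0.000510
UDDUD: Ā=93.2826, payoff=97.1574, prob=0.002744
DUDUD: Ā=78.1866, payoff=112.2534, prob=0.002744
UUDUD: Ā=141.4805, payoff=48.9595, prob=0.014748
DDUUD: Ā=68.6761, payoff=121.7639, prob=0.002744
UDUUD: Ā=124.2710, payoff=66.1690, prob=0.014748
DUUUD: Ā=109.1750, payoff=81.2650, prob=0.014748
UUUUD: Ā=197.5548, payoff=0.0000, prob=0.079271
DDDDU: Ā=47.7762, payoff=142.6638, prob=0.000510
UDDDU: Ā=86.4521, payoff=103.9879, prob=0.002744
DUDDU: Ā=71.3561, payoff=119.0839, prob=0.002744
UUDDU: Ā=129.1206, payoff=61.3194, prob=0.014748
DDUDU: Ā=61.8457, payoff=128.5943, prob=0.002744
UDUDU: Ā=111.9112, payoff=78.5288, prob=0.014748
DUUDU: Ā=96.8152, payoff=93.6248, prob=0.014748
UUUDU: Ā=175.1894, payoff=15.2506, prob=0.079271
DDDUU: Ā=55.8541, payoff=134.5859, prob=0.002744
UDDUU: Ā=101.0693, payoff=89.3707, prob=0.014748
DUDUU: Ā=85.9733, payoff=104.4667, prob=0.014748
UUDUU: Ā=155.5707, payoff=34.8693, prob=0.079271
DDUUU: Ā=76.4628, payoff=113.9772, prob=0.014748
UDUUU: Ā=138.3612, payoff=52.0788, prob=0.079271
DUUUU: Ā=123.2652, payoff=67.1748, prob=0.079271
UUUUU: Ā=223.0514, payoff=0.0000, prob=0.426080
Price = Σ prob·payoff / R^5 = 28.029622 / 1.338226 = 20.9454

price = 20.9454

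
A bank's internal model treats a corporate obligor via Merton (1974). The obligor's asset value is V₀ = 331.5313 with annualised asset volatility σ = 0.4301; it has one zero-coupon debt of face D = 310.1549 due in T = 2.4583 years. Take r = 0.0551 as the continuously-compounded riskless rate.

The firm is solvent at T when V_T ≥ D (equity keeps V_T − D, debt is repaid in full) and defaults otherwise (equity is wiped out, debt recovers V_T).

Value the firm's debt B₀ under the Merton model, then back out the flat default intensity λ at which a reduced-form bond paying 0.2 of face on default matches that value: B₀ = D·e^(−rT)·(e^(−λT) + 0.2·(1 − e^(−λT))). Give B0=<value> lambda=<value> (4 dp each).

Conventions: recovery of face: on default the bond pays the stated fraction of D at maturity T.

B0=218.2789 lambda=0.1131

Equity is a call on the firm's assets struck at D = 310.1549:
d₁ = [ln(V₀/D) + (r + σ²/2)T] / (σ√T)
   = [ln(331.5313/310.1549) + (0.0551 + 0.5·0.4301²)·2.4583] / (0.4301·√2.4583)
   = [0.066650 + 0.362828] / 0.674352 = 0.636875
d₂ = d₁ − σ√T = 0.636875 − 0.674352 = -0.037477
N(d₁) = 0.737897,  N(d₂) = 0.485052,  e^(−rT) = 0.873321
E₀ = V₀·N(d₁) − D·e^(−rT)·N(d₂)
   = 331.5313·0.737897 − 310.1549·0.873321·0.485052 = 113.252379
B₀ = V₀ − E₀ = 331.5313 − 113.252379 = 218.278921
e^(−λT) = (B₀·e^(rT)/D − 0.2)/(1 − 0.2) = (218.2789·1.145055/310.1549 − 0.2)/0.8 = 0.75732433
λ = −ln(0.75732433)/2.4583 = 0.113072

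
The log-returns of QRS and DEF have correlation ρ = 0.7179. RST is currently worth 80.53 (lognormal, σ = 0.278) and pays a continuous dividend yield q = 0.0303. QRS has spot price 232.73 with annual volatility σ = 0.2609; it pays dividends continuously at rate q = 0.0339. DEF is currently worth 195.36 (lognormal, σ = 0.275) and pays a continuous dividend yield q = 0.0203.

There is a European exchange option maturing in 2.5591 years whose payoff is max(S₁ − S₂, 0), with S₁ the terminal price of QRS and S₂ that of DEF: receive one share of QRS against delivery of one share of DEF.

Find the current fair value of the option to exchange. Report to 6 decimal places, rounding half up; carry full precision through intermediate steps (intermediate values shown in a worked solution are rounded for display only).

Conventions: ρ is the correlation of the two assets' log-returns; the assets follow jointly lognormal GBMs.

σ_eff = √(σ₁² + σ₂² − 2ρσ₁σ₂) = √(0.2609² + 0.275² − 2·0.7179·0.2609·0.275) = 0.201690
d₁ = (ln(S₁/S₂) + (q₂ − q₁ + σ_eff²/2)T) / (σ_eff√T) = (ln(232.73/195.36) + (0.0203 − 0.0339 + 0.020339)·2.5591) / 0.322647 = 0.595951
d₂ = d₁ − σ_eff√T = 0.595951 − 0.322647 = 0.273304
N(d₁) = 0.724396,  N(d₂) = 0.607690
V = S₁·e^{−q₁T}·N(d₁) − S₂·e^{−q₂T}·N(d₂) = 154.579486 − 112.708445 = 41.871041
Key observation: no risk-free rate is needed — with the second asset as numeraire the exchange option is a call on the ratio S₁/S₂, and r cancels out of the value.

exchange price = 41.871041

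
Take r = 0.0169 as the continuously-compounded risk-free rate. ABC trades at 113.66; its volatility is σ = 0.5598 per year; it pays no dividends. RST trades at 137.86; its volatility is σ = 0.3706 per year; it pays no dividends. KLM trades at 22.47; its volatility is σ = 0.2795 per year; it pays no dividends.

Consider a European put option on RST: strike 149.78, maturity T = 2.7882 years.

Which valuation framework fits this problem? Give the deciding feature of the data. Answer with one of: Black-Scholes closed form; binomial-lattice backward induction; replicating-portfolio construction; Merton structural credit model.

Key observation: a European-exercise option on RST struck at 149.78 — a GBM underlying with constant parameters — admits an analytic price: the data contain no early exercise, no discrete tree, no debt structure.

framework: Black-Scholes closed form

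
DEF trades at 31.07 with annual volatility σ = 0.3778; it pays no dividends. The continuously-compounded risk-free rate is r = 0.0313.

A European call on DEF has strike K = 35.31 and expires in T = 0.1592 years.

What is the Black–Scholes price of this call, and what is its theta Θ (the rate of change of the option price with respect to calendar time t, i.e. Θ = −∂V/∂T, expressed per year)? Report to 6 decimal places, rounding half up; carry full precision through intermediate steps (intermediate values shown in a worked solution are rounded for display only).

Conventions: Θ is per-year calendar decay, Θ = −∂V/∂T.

σ√T = 0.3778·√0.1592 = 0.150742
d₁ = (ln(S/K) + (r+σ²/2)T) / (σ√T) = (ln(31.07/35.31) + (0.0313+0.3778²/2)·0.1592) / 0.150742 = (-0.127923 + 0.016344) / 0.150742 = -0.740200
d₂ = d₁ − σ√T = -0.740200 − 0.150742 = -0.890942
e^{−rT} = 0.995029
N(d₁) = 0.229589,  N(d₂) = 0.186480
Call price V = S·N(d₁) − K·e^{−rT}·N(d₂) = 7.133342 − 6.551889 = 0.581453
φ(d₁) = (1/√(2π))·e^{−d₁²/2} = 0.303344
Θ = −S·φ(d₁)·σ/(2√T) − r·K·e^{−rT}·N(d₂) = −4.462084 − 0.205074 = -4.667158

price = 0.581453
Θ = -4.667158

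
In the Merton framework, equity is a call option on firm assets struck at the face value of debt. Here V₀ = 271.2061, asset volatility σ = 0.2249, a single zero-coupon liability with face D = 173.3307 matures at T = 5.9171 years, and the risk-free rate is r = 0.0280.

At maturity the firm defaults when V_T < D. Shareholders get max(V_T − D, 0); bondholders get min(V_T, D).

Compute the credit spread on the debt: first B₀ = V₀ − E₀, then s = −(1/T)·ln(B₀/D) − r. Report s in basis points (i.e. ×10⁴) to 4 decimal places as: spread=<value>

Equity is a call on the firm's assets struck at D = 173.3307:
d₁ = [ln(V₀/D) + (r + σ²/2)T] / (σ√T)
   = [ln(271.2061/173.3307) + (0.0280 + 0.5·0.2249²)·5.9171] / (0.2249·√5.9171)
   = [0.447678 + 0.315322] / 0.547071 = 1.394699
d₂ = d₁ − σ√T = 1.394699 − 0.547071 = 0.847628
N(d₁) = 0.918447,  N(d₂) = 0.801677,  e^(−rT) = 0.847318
E₀ = V₀·N(d₁) − D·e^(−rT)·N(d₂)
   = 271.2061·0.918447 − 173.3307·0.847318·0.801677 = 131.348974
B₀ = V₀ − E₀ = 271.2061 − 131.348974 = 139.857126
spread = −(1/T)·ln(B₀/D) − r = −(1/5.9171)·ln(139.857126/173.3307) − 0.0280 = 0.00826438
in basis points: 0.00826438 × 10⁴ = 82.6438 bp

spread=82.6438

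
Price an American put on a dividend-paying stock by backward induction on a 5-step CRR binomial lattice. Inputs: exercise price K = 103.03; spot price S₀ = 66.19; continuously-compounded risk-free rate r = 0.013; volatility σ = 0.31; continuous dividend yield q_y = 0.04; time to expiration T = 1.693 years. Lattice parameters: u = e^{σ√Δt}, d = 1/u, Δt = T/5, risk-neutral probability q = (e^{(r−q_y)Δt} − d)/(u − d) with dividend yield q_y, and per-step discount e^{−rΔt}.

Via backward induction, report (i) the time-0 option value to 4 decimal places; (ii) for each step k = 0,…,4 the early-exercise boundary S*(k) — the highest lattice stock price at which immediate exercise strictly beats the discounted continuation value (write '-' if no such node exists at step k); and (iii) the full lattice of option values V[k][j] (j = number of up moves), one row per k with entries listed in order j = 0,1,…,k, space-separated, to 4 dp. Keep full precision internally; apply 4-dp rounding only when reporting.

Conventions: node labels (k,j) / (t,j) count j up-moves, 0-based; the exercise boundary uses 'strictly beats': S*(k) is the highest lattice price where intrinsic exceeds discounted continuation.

Δt=0.33860, u=1.19768, d=0.83495, q=0.42994, disc=e^(-rΔt)=0.99561
k=5 terminal: V=max(K-S,0) → 76.1712 64.5026 47.7649 23.7555 0.0000 0.0000
k=4: j=0 S=32.1683 intr=70.8617 cont=70.8419 V=70.8617[EX]; j=1 S=46.1435 intr=56.8865 cont=57.0548 V=57.0548[hold]; j=2 S=66.1900 intr=36.8400 cont=37.2779 V=37.2779[hold]; j=3 S=94.9455 intr=8.0845 cont=13.4827 V=13.4827[hold]; j=4 S=136.1936 intr=0.0000 cont=0.0000 V=0.0000[hold]  S*(4)=32.1683
k=3: j=0 S=38.5274 intr=64.5026 cont=64.6404 V=64.6404[hold]; j=1 S=55.2651 intr=47.7649 cont=48.3387 V=48.3387[hold]; j=2 S=79.2745 intr=23.7555 cont=26.9287 V=26.9287[hold]; j=3 S=113.7144 intr=0.0000 cont=7.6522 V=7.6522[hold]  S*(3)=-
k=2: j=0 S=46.1435 intr=56.8865 cont=57.3786 V=57.3786[hold]; j=1 S=66.1900 intr=36.8400 cont=38.9619 V=38.9619[hold]; j=2 S=94.9455 intr=8.0845 cont=18.5592 V=18.5592[hold]  S*(2)=-
k=1: j=0 S=55.2651 intr=47.7649 cont=49.2434 V=49.2434[hold]; j=1 S=79.2745 intr=23.7555 cont=30.0574 V=30.0574[hold]  S*(1)=-
k=0: j=0 S=66.1900 intr=36.8400 cont=40.8146 V=40.8146[hold]  S*(0)=-

price = 40.8146
boundary = - - - - 32.1683
tree:
40.8146
49.2434 30.0574
57.3786 38.9619 18.5592
64.6404 48.3387 26.9287 7.6522
70.8617 57.0548 37.2779 13.4827 0.0000
76.1712 64.5026 47.7649 23.7555 0.0000 0.0000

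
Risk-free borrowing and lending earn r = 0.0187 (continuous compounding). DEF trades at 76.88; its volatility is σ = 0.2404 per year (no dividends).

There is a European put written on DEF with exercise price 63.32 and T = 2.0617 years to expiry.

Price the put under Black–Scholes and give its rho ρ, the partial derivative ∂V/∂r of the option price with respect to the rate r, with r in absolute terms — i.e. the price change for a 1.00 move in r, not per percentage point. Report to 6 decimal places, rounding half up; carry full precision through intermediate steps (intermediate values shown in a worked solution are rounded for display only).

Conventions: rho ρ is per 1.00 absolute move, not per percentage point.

σ√T = 0.2404·√2.0617 = 0.345181
d₁ = (ln(S/K) + (r+σ²/2)T) / (σ√T) = (ln(76.88/63.32) + (0.0187+0.2404²/2)·2.0617) / 0.345181 = (0.194045 + 0.098129) / 0.345181 = 0.846435
d₂ = d₁ − σ√T = 0.846435 − 0.345181 = 0.501253
e^{−rT} = 0.962180
N(−d₁) = 0.198655,  N(−d₂) = 0.308096
Put price V = K·e^{−rT}·N(−d₂) − S·N(−d₁) = 18.770846 − 15.272609 = 3.498237
ρ = −K·T·e^{−rT}·N(−d₂) = -38.699852

price = 3.498237
ρ = -38.699852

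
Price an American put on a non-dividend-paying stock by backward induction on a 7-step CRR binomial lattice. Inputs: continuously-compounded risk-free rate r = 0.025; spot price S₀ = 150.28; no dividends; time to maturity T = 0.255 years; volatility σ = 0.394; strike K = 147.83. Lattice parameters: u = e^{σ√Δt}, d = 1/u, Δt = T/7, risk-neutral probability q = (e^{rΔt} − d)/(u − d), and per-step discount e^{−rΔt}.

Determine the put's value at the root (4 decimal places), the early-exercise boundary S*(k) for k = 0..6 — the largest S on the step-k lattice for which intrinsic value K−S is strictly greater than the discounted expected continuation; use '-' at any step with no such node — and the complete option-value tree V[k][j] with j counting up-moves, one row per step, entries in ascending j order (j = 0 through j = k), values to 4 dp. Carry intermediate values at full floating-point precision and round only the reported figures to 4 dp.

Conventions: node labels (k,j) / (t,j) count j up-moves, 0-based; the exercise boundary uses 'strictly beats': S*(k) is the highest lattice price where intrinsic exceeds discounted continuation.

Δt=0.03643, u=1.07810, d=0.92756, q=0.48726, disc=e^(-rΔt)=0.99909
k=7 terminal: V=max(K-S,0) → 59.0554 44.6474 27.9009 8.4366 0.0000 0.0000 0.0000 0.0000
k=6: j=0 S=95.7079 intr=52.1221 cont=51.9875 V=52.1221[EX]; j=1 S=111.2412 intr=36.5888 cont=36.4543 V=36.5888[EX]; j=2 S=129.2955 intr=18.5345 cont=18.3999 V=18.5345[EX]; j=3 S=150.2800 intr=0.0000 cont=4.3218 V=4.3218[hold]; j=4 S=174.6703 intr=0.0000 cont=0.0000 V=0.0000[hold]; j=5 S=203.0191 intr=0.0000 cont=0.0000 V=0.0000[hold]; j=6 S=235.9688 intr=0.0000 cont=0.0000 V=0.0000[hold]  S*(6)=129.2955
k=5: j=0 S=103.1826 intr=44.6474 cont=44.5128 V=44.6474[EX]; j=1 S=119.9291 intr=27.9009 cont=27.7664 V=27.9009[EX]; j=2 S=139.3934 intr=8.4366 cont=11.5987 V=11.5987[hold]; j=3 S=162.0168 intr=0.0000 cont=2.2139 V=2.2139[hold]; j=4 S=188.3120 intr=0.0000 cont=0.0000 V=0.0000[hold]; j=5 S=218.8748 intr=0.0000 cont=0.0000 V=0.0000[hold]  S*(5)=119.9291
k=4: j=0 S=111.2412 intr=36.5888 cont=36.4543 V=36.5888[EX]; j=1 S=129.2955 intr=18.5345 cont=19.9393 V=19.9393[hold]; j=2 S=150.2800 intr=0.0000 cont=7.0195 V=7.0195[hold]; j=3 S=174.6703 intr=0.0000 cont=1.1341 V=1.1341[hold]; j=4 S=203.0191 intr=0.0000 cont=0.0000 V=0.0000[hold]  S*(4)=111.2412
k=3: j=0 S=119.9291 intr=27.9009 cont=28.4502 V=28.4502[hold]; j=1 S=139.3934 intr=8.4366 cont=13.6315 V=13.6315[hold]; j=2 S=162.0168 intr=0.0000 cont=4.1480 V=4.1480[hold]; j=3 S=188.3120 intr=0.0000 cont=0.5810 V=0.5810[hold]  S*(3)=-
k=2: j=0 S=129.2955 intr=18.5345 cont=21.2103 V=21.2103[hold]; j=1 S=150.2800 intr=0.0000 cont=9.0024 V=9.0024[hold]; j=2 S=174.6703 intr=0.0000 cont=2.4077 V=2.4077[hold]  S*(2)=-
k=1: j=0 S=139.3934 intr=8.4366 cont=15.2480 V=15.2480[hold]; j=1 S=162.0168 intr=0.0000 cont=5.7838 V=5.7838[hold]  S*(1)=-
k=0: j=0 S=150.2800 intr=0.0000 cont=10.6268 V=10.6268[hold]  S*(0)=-

price = 10.6268
boundary = - - - - 111.2412 119.9291 129.2955
tree:
10.6268
15.2480 5.7838
21.2103 9.0024 2.4077
28.4502 13.6315 4.1480 0.5810
36.5888 19.9393 7.0195 1.1341 0.0000
44.6474 27.9009 11.5987 2.2139 0.0000 0.0000
52.1221 36.5888 18.5345 4.3218 0.0000 0.0000 0.0000
59.0554 44.6474 27.9009 8.4366 0.0000 0.0000 0.0000 0.0000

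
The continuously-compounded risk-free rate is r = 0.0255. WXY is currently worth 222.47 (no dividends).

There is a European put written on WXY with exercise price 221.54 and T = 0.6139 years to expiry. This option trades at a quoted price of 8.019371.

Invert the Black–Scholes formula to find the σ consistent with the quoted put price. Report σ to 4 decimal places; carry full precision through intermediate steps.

At σ = 0.1461 the Black–Scholes value reproduces the quote:
σ√T = 0.1461·√0.6139 = 0.114472
d₁ = (ln(S/K) + (r+σ²/2)T) / (σ√T) = (ln(222.47/221.54) + (0.0255+0.1461²/2)·0.6139) / 0.114472 = (0.004189 + 0.022206) / 0.114472 = 0.230585
d₂ = d₁ − σ√T = 0.230585 − 0.114472 = 0.116113
e^{−rT} = 0.984467
N(−d₁) = 0.408819,  N(−d₂) = 0.453782
V = K·e^{−rT}·N(−d₂) − S·N(−d₁) = 98.969284 − 90.949913 = 8.019371 (matching the quote); vega is positive throughout, so no other σ reproduces this price

sigma = 0.1461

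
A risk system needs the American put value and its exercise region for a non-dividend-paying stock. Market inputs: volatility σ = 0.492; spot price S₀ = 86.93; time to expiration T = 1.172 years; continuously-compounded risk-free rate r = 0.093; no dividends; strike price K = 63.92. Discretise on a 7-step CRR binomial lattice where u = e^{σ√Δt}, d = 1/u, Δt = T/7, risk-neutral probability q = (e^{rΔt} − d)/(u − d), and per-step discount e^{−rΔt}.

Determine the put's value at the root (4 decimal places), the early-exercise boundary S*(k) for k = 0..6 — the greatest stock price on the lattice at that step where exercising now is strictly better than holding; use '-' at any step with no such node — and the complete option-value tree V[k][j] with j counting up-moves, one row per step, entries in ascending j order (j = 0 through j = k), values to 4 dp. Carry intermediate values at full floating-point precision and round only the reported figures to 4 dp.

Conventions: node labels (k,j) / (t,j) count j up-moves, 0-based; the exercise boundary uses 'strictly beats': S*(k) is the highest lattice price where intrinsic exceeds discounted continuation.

params: Δt=0.16743 u=1.22301 d=0.81765 q=0.48855 e^(-rΔt)=0.98455
t_7 payoffs: 42.6800 32.1501 16.3999 0.0000 0.0000 0.0000 0.0000 0.0000
t_6: node(6,0) S=25.9768 payoff=37.9432 vs cont=36.9556 → 37.9432 [stop]  node(6,1) S=38.8550 payoff=25.0650 vs cont=24.0774 → 25.0650 [stop]  node(6,2) S=58.1177 payoff=5.8023 vs cont=8.2581 → 8.2581 [wait]  node(6,3) S=86.9300 payoff=0.0000 vs cont=0.0000 → 0.0000 [wait]  node(6,4) S=130.0263 payoff=0.0000 vs cont=0.0000 → 0.0000 [wait]  node(6,5) S=194.4879 payoff=0.0000 vs cont=0.0000 → 0.0000 [wait]  node(6,6) S=290.9070 payoff=0.0000 vs cont=0.0000 → 0.0000 [wait]  ⇒ S*(6)=38.8550
t_5: node(5,0) S=31.7699 payoff=32.1501 vs cont=31.1625 → 32.1501 [stop]  node(5,1) S=47.5201 payoff=16.3999 vs cont=16.5935 → 16.5935 [wait]  node(5,2) S=71.0786 payoff=0.0000 vs cont=4.1583 → 4.1583 [wait]  node(5,3) S=106.3164 payoff=0.0000 vs cont=0.0000 → 0.0000 [wait]  node(5,4) S=159.0237 payoff=0.0000 vs cont=0.0000 → 0.0000 [wait]  node(5,5) S=237.8611 payoff=0.0000 vs cont=0.0000 → 0.0000 [wait]  ⇒ S*(5)=31.7699
t_4: node(4,0) S=38.8550 payoff=25.0650 vs cont=24.1706 → 25.0650 [stop]  node(4,1) S=58.1177 payoff=5.8023 vs cont=10.3558 → 10.3558 [wait]  node(4,2) S=86.9300 payoff=0.0000 vs cont=2.0939 → 2.0939 [wait]  node(4,3) S=130.0263 payoff=0.0000 vs cont=0.0000 → 0.0000 [wait]  node(4,4) S=194.4879 payoff=0.0000 vs cont=0.0000 → 0.0000 [wait]  ⇒ S*(4)=38.8550
t_3: node(3,0) S=47.5201 payoff=16.3999 vs cont=17.6025 → 17.6025 [wait]  node(3,1) S=71.0786 payoff=0.0000 vs cont=6.2218 → 6.2218 [wait]  node(3,2) S=106.3164 payoff=0.0000 vs cont=1.0544 → 1.0544 [wait]  node(3,3) S=159.0237 payoff=0.0000 vs cont=0.0000 → 0.0000 [wait]  ⇒ S*(3)=-
t_2: node(2,0) S=58.1177 payoff=5.8023 vs cont=11.8564 → 11.8564 [wait]  node(2,1) S=86.9300 payoff=0.0000 vs cont=3.6401 → 3.6401 [wait]  node(2,2) S=130.0263 payoff=0.0000 vs cont=0.5309 → 0.5309 [wait]  ⇒ S*(2)=-
t_1: node(1,0) S=71.0786 payoff=0.0000 vs cont=7.7211 → 7.7211 [wait]  node(1,1) S=106.3164 payoff=0.0000 vs cont=2.0883 → 2.0883 [wait]  ⇒ S*(1)=-
t_0: node(0,0) S=86.9300 payoff=0.0000 vs cont=4.8924 → 4.8924 [wait]  ⇒ S*(0)=-

price = 4.8924
boundary = - - - - 38.8550 31.7699 38.8550
tree:
4.8924
7.7211 2.0883
11.8564 3.6401 0.5309
17.6025 6.2218 1.0544 0.0000
25.0650 10.3558 2.0939 0.0000 0.0000
32.1501 16.5935 4.1583 0.0000 0.0000 0.0000
37.9432 25.0650 8.2581 0.0000 0.0000 0.0000 0.0000
42.6800 32.1501 16.3999 0.0000 0.0000 0.0000 0.0000 0.0000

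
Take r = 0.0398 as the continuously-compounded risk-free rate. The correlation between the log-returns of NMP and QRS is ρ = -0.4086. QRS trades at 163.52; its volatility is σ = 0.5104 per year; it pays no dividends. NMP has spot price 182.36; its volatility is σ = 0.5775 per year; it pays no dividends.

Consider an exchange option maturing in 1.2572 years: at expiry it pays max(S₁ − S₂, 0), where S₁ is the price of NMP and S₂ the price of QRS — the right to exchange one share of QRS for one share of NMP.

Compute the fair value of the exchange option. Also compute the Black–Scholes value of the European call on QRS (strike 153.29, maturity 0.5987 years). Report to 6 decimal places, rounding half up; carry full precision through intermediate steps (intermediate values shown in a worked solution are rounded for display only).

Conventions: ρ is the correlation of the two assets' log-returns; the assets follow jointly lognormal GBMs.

exchange price = 77.481206
price(QRS call K=153.29) = 32.036689

σ_eff = √(σ₁² + σ₂² − 2ρσ₁σ₂) = √(0.5775² + 0.5104² − 2·-0.4086·0.5775·0.5104) = 0.913723
d₁ = (ln(S₁/S₂) + (q₂ − q₁ + σ_eff²/2)T) / (σ_eff√T) = (ln(182.36/163.52) + (0.0 − 0.0 + 0.417445)·1.2572) / 1.024511 = 0.618694
d₂ = d₁ − σ_eff√T = 0.618694 − 1.024511 = -0.405817
N(d₁) = 0.731941,  N(d₂) = 0.342439
V = S₁·e^{−q₁T}·N(d₁) − S₂·e^{−q₂T}·N(d₂) = 133.476762 − 55.995557 = 77.481206
[vanilla: QRS call K=153.29]
σ√T = 0.5104·√0.5987 = 0.394926
d₁ = (ln(S/K) + (r+σ²/2)T) / (σ√T) = (ln(163.52/153.29) + (0.0398+0.5104²/2)·0.5987) / 0.394926 = (0.064604 + 0.101811) / 0.394926 = 0.421383
d₂ = d₁ − σ√T = 0.421383 − 0.394926 = 0.026458
e^{−rT} = 0.976453
N(d₁) = 0.663262,  N(d₂) = 0.510554
price = S·N(d₁) − K·e^{−rT}·N(d₂) = 108.456678 − 76.419989 = 32.036689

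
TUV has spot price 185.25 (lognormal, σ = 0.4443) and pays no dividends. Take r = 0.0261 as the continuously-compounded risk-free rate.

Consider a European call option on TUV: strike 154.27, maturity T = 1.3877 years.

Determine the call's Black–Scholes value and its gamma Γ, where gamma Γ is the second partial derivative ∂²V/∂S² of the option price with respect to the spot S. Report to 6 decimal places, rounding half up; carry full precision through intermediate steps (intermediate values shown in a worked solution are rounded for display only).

price = 55.612124
Γ = 0.003264

σ√T = 0.4443·√1.3877 = 0.523388
d₁ = (ln(S/K) + (r+σ²/2)T) / (σ√T) = (ln(185.25/154.27) + (0.0261+0.4443²/2)·1.3877) / 0.523388 = (0.183002 + 0.173187) / 0.523388 = 0.680544
d₂ = d₁ − σ√T = 0.680544 − 0.523388 = 0.157155
e^{−rT} = 0.964429
N(d₁) = 0.751920,  N(d₂) = 0.562439
Call price V = S·N(d₁) − K·e^{−rT}·N(d₂) = 139.293150 − 83.681026 = 55.612124
φ(d₁) = (1/√(2π))·e^{−d₁²/2} = 0.316476
Γ = φ(d₁) / (S·σ·√T) = 0.003264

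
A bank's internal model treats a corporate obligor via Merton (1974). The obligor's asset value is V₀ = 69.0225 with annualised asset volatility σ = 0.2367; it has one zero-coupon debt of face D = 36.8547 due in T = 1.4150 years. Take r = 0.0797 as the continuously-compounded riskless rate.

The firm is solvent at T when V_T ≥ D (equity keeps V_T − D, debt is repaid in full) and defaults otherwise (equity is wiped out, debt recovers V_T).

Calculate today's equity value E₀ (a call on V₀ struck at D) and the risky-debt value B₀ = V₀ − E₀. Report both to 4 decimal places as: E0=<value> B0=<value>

E0=36.1161 B0=32.9064

Apply the equity-as-call identities (strike 36.8547, horizon 1.4150 years):
d₁ = [ln(V₀/D) + (r + σ²/2)T] / (σ√T)
   = [ln(69.0225/36.8547) + (0.0797 + 0.5·0.2367²)·1.4150] / (0.2367·√1.4150)
   = [0.627449 + 0.152415] / 0.281564 = 2.769761
d₂ = d₁ − σ√T = 2.769761 − 0.281564 = 2.488198
N(d₁) = 0.997195,  N(d₂) = 0.993580,  e^(−rT) = 0.893351
E₀ = V₀·N(d₁) − D·e^(−rT)·N(d₂)
   = 69.0225·0.997195 − 36.8547·0.893351·0.993580 = 36.116071
B₀ = V₀ − E₀ = 69.0225 − 36.116071 = 32.906429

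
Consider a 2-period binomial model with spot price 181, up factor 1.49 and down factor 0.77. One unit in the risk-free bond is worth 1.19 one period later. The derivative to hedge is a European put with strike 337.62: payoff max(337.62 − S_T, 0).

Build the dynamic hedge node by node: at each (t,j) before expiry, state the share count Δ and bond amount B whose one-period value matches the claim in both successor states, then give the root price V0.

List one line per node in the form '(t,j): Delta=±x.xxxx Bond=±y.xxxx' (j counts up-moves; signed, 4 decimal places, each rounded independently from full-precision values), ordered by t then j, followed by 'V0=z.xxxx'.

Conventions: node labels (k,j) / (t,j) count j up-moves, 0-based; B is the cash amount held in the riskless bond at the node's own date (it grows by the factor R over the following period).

(0,0): Delta=-0.7584 Bond=210.1250
(1,0): Delta=-1.0000 Bond=283.7143
(1,1): Delta=-0.6693 Bond=226.0019
V0=72.8465

Since d<R<u, set p* = (R−d)/(u−d) = 0.5833; price each node as the discounted p*-expectation of its children.
Expiry values: V(2,0)=230.3051, V(2,1)=129.9587, V(2,2)=0.0000
(1,0): S=139.3700. Δ = (V_up−V_dn)/(S_up−S_dn) = (129.9587−230.3051)/(207.6613−107.3149) = -1.0000. V = [p*·129.9587 + (1−p*)·230.3051]/1.19 = 144.3443. B = V − Δ·S = 283.7143.
(1,1): S=269.6900. Δ = (V_up−V_dn)/(S_up−S_dn) = (0.0000−129.9587)/(401.8381−207.6613) = -0.6693. V = [p*·0.0000 + (1−p*)·129.9587]/1.19 = 45.5037. B = V − Δ·S = 226.0019.
(0,0): S=181.0000. Δ = (V_up−V_dn)/(S_up−S_dn) = (45.5037−144.3443)/(269.6900−139.3700) = -0.7584. V = [p*·45.5037 + (1−p*)·144.3443]/1.19 = 72.8465. B = V − Δ·S = 210.1250.
Check: Δ(0,0)·S0 + B(0,0) = 72.8465 = V0.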